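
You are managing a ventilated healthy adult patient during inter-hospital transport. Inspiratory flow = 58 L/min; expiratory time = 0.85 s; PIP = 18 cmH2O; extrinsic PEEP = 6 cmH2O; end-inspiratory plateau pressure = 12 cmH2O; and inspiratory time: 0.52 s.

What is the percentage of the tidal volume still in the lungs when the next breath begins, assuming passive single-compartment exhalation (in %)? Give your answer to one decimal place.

19.5

Flow: 58 L/min ÷ 60 = 0.9667 L/s.
Vt = flow × Ti = 0.9667 L/s × 0.52 s × 1000 mL/L = 502.68 mL.
R = (PIP − Pplat)/V̇ = (18 − 12) / 0.9667 = 6.0/0.9667 = 6.207 cmH2O·s/L.
C = Vt/(Pplat − PEEP) = 502.68 / (12 − 6) = 502.68/6.0 = 83.78 mL/cmH2O.
τ = R × C = 6.207 × 0.08378 L/cmH2O = 0.52 s.
Fraction remaining at end-expiration = e^(−Te/τ) = e^(−0.85/0.52) = 0.195 → 19.5%.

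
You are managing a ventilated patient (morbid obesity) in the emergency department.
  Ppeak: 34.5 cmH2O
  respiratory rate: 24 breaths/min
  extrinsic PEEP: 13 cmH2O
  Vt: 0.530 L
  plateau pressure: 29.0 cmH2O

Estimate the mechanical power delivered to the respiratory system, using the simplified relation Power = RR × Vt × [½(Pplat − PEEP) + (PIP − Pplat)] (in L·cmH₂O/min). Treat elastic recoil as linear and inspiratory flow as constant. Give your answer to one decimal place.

171.7

Per-breath work = Vt × [½(Pplat−PEEP) + (PIP−Pplat)] = 0.530 × [0.5×16.0 + 5.5] = 0.530 × 13.5 = 7.155 L·cmH2O.
Power = 24 × 7.155 = 171.72 L·cmH2O/min.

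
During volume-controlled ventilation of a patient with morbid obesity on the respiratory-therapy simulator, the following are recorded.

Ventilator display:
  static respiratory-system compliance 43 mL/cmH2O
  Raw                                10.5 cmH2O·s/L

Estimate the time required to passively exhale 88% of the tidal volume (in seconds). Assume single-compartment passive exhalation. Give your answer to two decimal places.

τ = R × C = 10.5 × 43 mL/cmH2O = 10.5 × 0.043 L/cmH2O = 0.4515 s.
Exhaled fraction f = 1 − e^(−t/τ) → t = −τ·ln(1 − f) = −0.4515·ln(0.12) = 0.9573 s.

0.96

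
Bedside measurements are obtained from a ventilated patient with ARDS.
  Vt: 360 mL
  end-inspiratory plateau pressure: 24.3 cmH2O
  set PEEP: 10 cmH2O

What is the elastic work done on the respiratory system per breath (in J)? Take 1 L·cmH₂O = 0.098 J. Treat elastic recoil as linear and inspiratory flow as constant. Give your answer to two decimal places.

0.25

Elastic work ≈ ½ × (Pplat − PEEP) × Vt = 0.5 × (24.3 − 10) × 0.360 L = 0.5 × 14.3 × 0.360 = 2.574 L·cmH2O.
× 0.098 J/(L·cmH2O) → 0.2523 J.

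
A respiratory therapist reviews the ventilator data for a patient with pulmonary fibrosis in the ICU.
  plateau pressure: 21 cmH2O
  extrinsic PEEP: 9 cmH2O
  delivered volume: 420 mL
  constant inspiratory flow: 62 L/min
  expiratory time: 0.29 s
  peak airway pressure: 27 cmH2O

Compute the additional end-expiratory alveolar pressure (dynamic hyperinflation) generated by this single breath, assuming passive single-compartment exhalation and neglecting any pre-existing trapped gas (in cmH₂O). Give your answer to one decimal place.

Flow: 62 L/min ÷ 60 = 1.0333 L/s.
R = (PIP − Pplat)/V̇ = (27 − 21) / 1.0333 = 6.0/1.0333 = 5.807 cmH2O·s/L.
C = Vt/(Pplat − PEEP) = 420.0 / (21 − 9) = 420.0/12.0 = 35.0 mL/cmH2O.
τ = R × C = 5.807 × 0.035 L/cmH2O = 0.2032 s.
Fraction remaining = e^(−Te/τ) = e^(−0.29/0.2032) = 0.24; trapped volume = 420.0 × 0.24 = 100.8 mL.
Additional alveolar pressure from trapping ≈ V_trapped / C = 100.8 / 35.0 = 2.88 cmH2O.

2.9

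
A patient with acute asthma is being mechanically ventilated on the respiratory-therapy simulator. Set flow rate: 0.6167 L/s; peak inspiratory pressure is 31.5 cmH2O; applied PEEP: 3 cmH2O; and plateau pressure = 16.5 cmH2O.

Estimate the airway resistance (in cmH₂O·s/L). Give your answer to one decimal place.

Raw = (PIP − Pplat) / flow = (31.5 − 16.5) / 0.6167 = 15.0 / 0.6167 = 24.323 cmH2O·s/L.

24.3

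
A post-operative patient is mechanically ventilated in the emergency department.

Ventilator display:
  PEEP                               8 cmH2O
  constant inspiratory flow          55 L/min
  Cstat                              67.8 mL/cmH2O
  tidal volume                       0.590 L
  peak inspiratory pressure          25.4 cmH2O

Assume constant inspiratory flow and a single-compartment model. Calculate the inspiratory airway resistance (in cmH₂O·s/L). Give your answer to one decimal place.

9.5

Flow: 55 L/min ÷ 60 = 0.9167 L/s.
Equation of motion (constant flow): PIP = Vt/C + R·V̇ + PEEP.
R·V̇ = PIP − Vt/C − PEEP = 25.4 − 590/67.8 − 8 = 25.4 − 8.702 − 8 = 8.698 cmH2O.
R = 8.698 / 0.9167 = 9.488 cmH2O·s/L.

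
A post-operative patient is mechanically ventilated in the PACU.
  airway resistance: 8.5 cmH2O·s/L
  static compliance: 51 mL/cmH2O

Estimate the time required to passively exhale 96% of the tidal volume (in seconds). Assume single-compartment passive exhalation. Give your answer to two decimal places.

τ = R × C = 8.5 × 51 mL/cmH2O = 8.5 × 0.051 L/cmH2O = 0.4335 s.
Exhaled fraction f = 1 − e^(−t/τ) → t = −τ·ln(1 − f) = −0.4335·ln(0.04) = 1.395 s.

1.40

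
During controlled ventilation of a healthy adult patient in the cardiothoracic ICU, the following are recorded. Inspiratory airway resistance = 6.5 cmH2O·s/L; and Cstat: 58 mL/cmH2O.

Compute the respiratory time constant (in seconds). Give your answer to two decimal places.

τ = R × C = 6.5 × 58 mL/cmH2O = 6.5 × 0.058 L/cmH2O = 0.377 s.

0.38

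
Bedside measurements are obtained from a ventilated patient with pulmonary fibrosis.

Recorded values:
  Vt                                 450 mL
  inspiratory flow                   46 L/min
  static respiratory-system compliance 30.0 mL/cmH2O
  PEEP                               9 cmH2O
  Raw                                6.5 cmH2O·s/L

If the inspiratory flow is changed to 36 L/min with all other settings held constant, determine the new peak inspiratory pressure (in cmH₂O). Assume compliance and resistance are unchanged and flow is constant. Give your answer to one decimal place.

Flow: 46 L/min ÷ 60 = 0.7667 L/s.
New flow: 36 L/min ÷ 60 = 0.6 L/s.
PIP = Vt/C + R·V̇ + PEEP (constant-flow equation of motion).
Only the resistive term changes: ΔPIP = R × ΔV̇ = 6.5 × (0.6 − 0.7667) = 6.5 × -0.1667 = -1.084 cmH2O.
Original PIP = 450/30.0 + 6.5×0.7667 + 9 = 28.984 cmH2O; new PIP = 28.984 + (-1.084) = 27.9 cmH2O.

27.9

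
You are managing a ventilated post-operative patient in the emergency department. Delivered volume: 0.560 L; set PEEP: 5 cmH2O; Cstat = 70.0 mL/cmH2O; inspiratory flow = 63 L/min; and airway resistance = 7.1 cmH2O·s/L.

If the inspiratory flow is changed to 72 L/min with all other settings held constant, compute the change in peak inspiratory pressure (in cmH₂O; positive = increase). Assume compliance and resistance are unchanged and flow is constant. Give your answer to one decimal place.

Flow: 63 L/min ÷ 60 = 1.05 L/s.
New flow: 72 L/min ÷ 60 = 1.2 L/s.
PIP = Vt/C + R·V̇ + PEEP (constant-flow equation of motion).
Only the resistive term changes: ΔPIP = R × ΔV̇ = 7.1 × (1.2 − 1.05) = 7.1 × 0.15 = 1.065 cmH2O.

1.1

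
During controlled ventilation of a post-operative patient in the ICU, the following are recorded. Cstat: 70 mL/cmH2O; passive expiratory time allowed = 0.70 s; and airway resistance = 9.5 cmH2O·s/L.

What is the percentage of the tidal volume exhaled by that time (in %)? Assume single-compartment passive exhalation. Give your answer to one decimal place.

65.1

τ = R × C = 9.5 × 70 mL/cmH2O = 9.5 × 0.070 L/cmH2O = 0.665 s.
Passive exhalation: V(t)/V₀ = e^(−t/τ) = e^(−0.70/0.665) = 0.349.
Fraction exhaled = 1 − 0.349 = 0.651 → 65.1%.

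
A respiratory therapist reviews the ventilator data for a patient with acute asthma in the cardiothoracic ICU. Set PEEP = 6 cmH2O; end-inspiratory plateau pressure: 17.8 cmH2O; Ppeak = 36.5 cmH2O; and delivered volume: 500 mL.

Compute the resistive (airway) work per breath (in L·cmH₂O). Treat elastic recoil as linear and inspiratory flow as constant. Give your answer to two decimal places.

With constant inspiratory flow the resistive pressure is constant at PIP − Pplat = 36.5 − 17.8 = 18.7 cmH2O, so resistive work = 18.7 × 0.500 = 9.35 L·cmH2O.

9.35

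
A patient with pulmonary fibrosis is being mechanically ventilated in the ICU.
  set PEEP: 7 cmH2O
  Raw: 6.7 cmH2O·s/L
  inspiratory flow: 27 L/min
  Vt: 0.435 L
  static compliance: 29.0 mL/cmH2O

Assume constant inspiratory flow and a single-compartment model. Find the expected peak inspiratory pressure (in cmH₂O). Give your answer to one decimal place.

Flow: 27 L/min ÷ 60 = 0.45 L/s.
Equation of motion (constant flow): PIP = Vt/C + R·V̇ + PEEP.
PIP = 435/29.0 + 6.7×0.45 + 7 = 15.0 + 3.015 + 7 = 25.015 cmH2O.

25.0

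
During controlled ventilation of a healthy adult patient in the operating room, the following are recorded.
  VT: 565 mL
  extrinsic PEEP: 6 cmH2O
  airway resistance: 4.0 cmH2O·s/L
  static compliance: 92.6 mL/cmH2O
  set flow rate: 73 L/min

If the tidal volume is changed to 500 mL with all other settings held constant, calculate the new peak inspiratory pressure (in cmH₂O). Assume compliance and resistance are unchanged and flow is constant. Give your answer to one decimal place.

16.3

Flow: 73 L/min ÷ 60 = 1.2167 L/s.
PIP = Vt/C + R·V̇ + PEEP (constant-flow equation of motion).
Only the elastic term changes: ΔPIP = ΔVt / C = (500 − 565) / 92.6 = -0.7019 cmH2O.
Original PIP = 565/92.6 + 4.0×1.2167 + 6 = 16.968 cmH2O; new PIP = 16.968 + (-0.7019) = 16.266 cmH2O.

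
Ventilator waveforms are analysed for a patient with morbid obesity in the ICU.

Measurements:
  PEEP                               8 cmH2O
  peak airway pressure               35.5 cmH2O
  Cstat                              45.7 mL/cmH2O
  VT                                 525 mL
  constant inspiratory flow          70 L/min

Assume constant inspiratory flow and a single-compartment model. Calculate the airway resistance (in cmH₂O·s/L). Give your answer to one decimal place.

13.7

Flow: 70 L/min ÷ 60 = 1.1667 L/s.
Equation of motion (constant flow): PIP = Vt/C + R·V̇ + PEEP.
R·V̇ = PIP − Vt/C − PEEP = 35.5 − 525/45.7 − 8 = 35.5 − 11.488 − 8 = 16.012 cmH2O.
R = 16.012 / 1.1667 = 13.724 cmH2O·s/L.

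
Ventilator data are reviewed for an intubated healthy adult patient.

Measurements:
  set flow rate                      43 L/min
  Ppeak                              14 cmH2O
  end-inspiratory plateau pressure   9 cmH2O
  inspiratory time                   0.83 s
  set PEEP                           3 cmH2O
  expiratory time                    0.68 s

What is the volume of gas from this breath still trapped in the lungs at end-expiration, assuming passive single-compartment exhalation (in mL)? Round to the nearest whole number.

223

Flow: 43 L/min ÷ 60 = 0.7167 L/s.
Vt = flow × Ti = 0.7167 L/s × 0.83 s × 1000 mL/L = 594.86 mL.
R = (PIP − Pplat)/V̇ = (14 − 9) / 0.7167 = 5.0/0.7167 = 6.976 cmH2O·s/L.
C = Vt/(Pplat − PEEP) = 594.86 / (9 − 3) = 594.86/6.0 = 99.143 mL/cmH2O.
τ = R × C = 6.976 × 0.09914 L/cmH2O = 0.6916 s.
Fraction remaining = e^(−Te/τ) = e^(−0.68/0.6916) = 0.3741.
Trapped volume = 594.86 × 0.3741 = 222.54 mL.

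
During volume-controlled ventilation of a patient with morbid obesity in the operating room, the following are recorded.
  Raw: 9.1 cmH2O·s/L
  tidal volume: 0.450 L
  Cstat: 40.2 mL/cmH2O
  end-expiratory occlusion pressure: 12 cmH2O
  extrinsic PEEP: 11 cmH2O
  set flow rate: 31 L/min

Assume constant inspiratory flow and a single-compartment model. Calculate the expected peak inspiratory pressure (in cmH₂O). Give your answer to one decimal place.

Flow: 31 L/min ÷ 60 = 0.5167 L/s.
Total PEEP = 12 cmH2O (set 11 + intrinsic 1); this is the baseline alveolar pressure.
Equation of motion (constant flow): PIP = Vt/C + R·V̇ + PEEP.
PIP = 450/40.2 + 9.1×0.5167 + 12 = 11.194 + 4.702 + 12 = 27.896 cmH2O.

27.9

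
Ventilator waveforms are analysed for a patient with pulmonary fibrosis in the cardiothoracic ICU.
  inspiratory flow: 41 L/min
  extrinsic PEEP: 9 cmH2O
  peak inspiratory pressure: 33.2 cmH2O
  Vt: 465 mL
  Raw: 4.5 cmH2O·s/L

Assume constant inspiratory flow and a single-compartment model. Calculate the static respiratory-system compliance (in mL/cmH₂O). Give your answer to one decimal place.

22.0

Flow: 41 L/min ÷ 60 = 0.6833 L/s.
Equation of motion (constant flow): PIP = Vt/C + R·V̇ + PEEP.
Vt/C = PIP − R·V̇ − PEEP = 33.2 − 4.5×0.6833 − 9 = 33.2 − 3.075 − 9 = 21.125 cmH2O.
C = Vt / 21.125 = 465 / 21.125 = 22.012 mL/cmH2O.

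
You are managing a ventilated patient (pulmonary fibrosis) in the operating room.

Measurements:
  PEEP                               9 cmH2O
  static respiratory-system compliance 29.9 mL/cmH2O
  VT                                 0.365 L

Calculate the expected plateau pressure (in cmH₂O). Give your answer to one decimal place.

Pplat = PEEP + Vt / Cstat = 9 + 365 / 29.9 = 9 + 12.207 = 21.207 cmH2O.

21.2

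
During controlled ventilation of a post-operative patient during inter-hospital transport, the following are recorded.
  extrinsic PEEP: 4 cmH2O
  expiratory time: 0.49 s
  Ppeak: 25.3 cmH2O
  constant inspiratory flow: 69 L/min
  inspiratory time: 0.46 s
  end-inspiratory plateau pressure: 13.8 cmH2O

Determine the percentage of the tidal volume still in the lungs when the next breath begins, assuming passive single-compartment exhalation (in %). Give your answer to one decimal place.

40.3

Flow: 69 L/min ÷ 60 = 1.15 L/s.
Vt = flow × Ti = 1.15 L/s × 0.46 s × 1000 mL/L = 529.0 mL.
R = (PIP − Pplat)/V̇ = (25.3 − 13.8) / 1.15 = 11.5/1.15 = 10.0 cmH2O·s/L.
C = Vt/(Pplat − PEEP) = 529.0 / (13.8 − 4) = 529.0/9.8 = 53.98 mL/cmH2O.
τ = R × C = 10.0 × 0.05398 L/cmH2O = 0.5398 s.
Fraction remaining at end-expiration = e^(−Te/τ) = e^(−0.49/0.5398) = 0.4034 → 40.34%.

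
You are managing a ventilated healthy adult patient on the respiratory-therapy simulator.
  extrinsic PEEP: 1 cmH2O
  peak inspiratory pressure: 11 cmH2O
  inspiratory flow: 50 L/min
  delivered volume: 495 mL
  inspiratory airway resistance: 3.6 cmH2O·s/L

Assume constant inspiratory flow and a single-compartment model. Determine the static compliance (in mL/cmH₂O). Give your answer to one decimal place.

Flow: 50 L/min ÷ 60 = 0.8333 L/s.
Equation of motion (constant flow): PIP = Vt/C + R·V̇ + PEEP.
Vt/C = PIP − R·V̇ − PEEP = 11 − 3.6×0.8333 − 1 = 11 − 3.0 − 1 = 7.0 cmH2O.
C = Vt / 7.0 = 495 / 7.0 = 70.714 mL/cmH2O.

70.7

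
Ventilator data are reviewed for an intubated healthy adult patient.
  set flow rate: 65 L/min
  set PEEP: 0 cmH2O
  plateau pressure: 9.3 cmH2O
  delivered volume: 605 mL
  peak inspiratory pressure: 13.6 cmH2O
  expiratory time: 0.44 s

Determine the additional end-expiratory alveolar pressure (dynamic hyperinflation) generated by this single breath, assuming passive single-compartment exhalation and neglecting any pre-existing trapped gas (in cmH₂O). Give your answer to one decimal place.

Flow: 65 L/min ÷ 60 = 1.0833 L/s.
R = (PIP − Pplat)/V̇ = (13.6 − 9.3) / 1.0833 = 4.3/1.0833 = 3.969 cmH2O·s/L.
C = Vt/(Pplat − PEEP) = 605.0 / (9.3 − 0) = 605.0/9.3 = 65.054 mL/cmH2O.
τ = R × C = 3.969 × 0.06505 L/cmH2O = 0.2582 s.
Fraction remaining = e^(−Te/τ) = e^(−0.44/0.2582) = 0.1819; trapped volume = 605.0 × 0.1819 = 110.05 mL.
Additional alveolar pressure from trapping ≈ V_trapped / C = 110.05 / 65.054 = 1.692 cmH2O.

1.7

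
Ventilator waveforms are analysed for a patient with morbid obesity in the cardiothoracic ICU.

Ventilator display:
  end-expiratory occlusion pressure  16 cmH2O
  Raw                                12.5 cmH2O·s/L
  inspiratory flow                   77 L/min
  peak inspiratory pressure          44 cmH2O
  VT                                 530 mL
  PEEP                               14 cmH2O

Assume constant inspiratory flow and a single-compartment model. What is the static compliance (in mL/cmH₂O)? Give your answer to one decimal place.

44.3

Flow: 77 L/min ÷ 60 = 1.2833 L/s.
Total PEEP = 16 cmH2O (set 14 + intrinsic 2); this is the baseline alveolar pressure.
Equation of motion (constant flow): PIP = Vt/C + R·V̇ + PEEP.
Vt/C = PIP − R·V̇ − PEEP = 44 − 12.5×1.2833 − 16 = 44 − 16.041 − 16 = 11.959 cmH2O.
C = Vt / 11.959 = 530 / 11.959 = 44.318 mL/cmH2O.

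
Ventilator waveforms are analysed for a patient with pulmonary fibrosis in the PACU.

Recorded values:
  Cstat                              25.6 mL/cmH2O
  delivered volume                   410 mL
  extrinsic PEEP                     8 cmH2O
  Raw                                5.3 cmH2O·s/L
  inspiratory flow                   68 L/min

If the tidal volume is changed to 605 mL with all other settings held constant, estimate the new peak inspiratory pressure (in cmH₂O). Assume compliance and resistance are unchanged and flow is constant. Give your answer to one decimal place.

37.6

Flow: 68 L/min ÷ 60 = 1.1333 L/s.
PIP = Vt/C + R·V̇ + PEEP (constant-flow equation of motion).
Only the elastic term changes: ΔPIP = ΔVt / C = (605 − 410) / 25.6 = 7.617 cmH2O.
Original PIP = 410/25.6 + 5.3×1.1333 + 8 = 30.022 cmH2O; new PIP = 30.022 + (7.617) = 37.639 cmH2O.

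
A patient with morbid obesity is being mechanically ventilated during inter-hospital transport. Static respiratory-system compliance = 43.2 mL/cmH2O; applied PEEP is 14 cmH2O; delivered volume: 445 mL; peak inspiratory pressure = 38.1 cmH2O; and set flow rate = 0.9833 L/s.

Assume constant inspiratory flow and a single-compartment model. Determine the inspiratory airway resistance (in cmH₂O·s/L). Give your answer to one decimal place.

Equation of motion (constant flow): PIP = Vt/C + R·V̇ + PEEP.
R·V̇ = PIP − Vt/C − PEEP = 38.1 − 445/43.2 − 14 = 38.1 − 10.301 − 14 = 13.799 cmH2O.
R = 13.799 / 0.9833 = 14.033 cmH2O·s/L.

14.0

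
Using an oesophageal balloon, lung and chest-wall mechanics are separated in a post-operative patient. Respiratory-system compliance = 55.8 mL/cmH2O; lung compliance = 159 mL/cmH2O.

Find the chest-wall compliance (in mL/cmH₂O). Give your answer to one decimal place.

1/Ccw = 1/Crs − 1/CL.
1/Ccw = 1/55.8 − 1/159 = 0.01163.
Ccw = 85.985 mL/cmH2O.

86.0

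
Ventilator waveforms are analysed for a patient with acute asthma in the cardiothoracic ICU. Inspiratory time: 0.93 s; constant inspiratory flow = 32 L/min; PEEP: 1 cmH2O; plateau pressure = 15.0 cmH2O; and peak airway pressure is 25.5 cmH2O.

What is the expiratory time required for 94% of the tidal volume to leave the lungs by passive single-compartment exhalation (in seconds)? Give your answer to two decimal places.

Flow: 32 L/min ÷ 60 = 0.5333 L/s.
Vt = flow × Ti = 0.5333 L/s × 0.93 s × 1000 mL/L = 495.97 mL.
R = (PIP − Pplat)/V̇ = (25.5 − 15.0) / 0.5333 = 10.5/0.5333 = 19.689 cmH2O·s/L.
C = Vt/(Pplat − PEEP) = 495.97 / (15.0 − 1) = 495.97/14.0 = 35.426 mL/cmH2O.
τ = R × C = 19.689 × 0.03543 L/cmH2O = 0.6976 s.
t = −τ·ln(1 − 0.94) = −0.6976·ln(0.06) = 1.963 s.

1.96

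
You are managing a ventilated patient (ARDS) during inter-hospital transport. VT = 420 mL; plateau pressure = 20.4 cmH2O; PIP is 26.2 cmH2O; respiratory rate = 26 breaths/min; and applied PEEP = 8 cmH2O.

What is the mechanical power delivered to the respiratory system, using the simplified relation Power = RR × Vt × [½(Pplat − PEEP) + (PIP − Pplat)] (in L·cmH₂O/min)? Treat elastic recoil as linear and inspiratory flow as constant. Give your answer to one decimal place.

Per-breath work = Vt × [½(Pplat−PEEP) + (PIP−Pplat)] = 0.420 × [0.5×12.4 + 5.8] = 0.420 × 12.0 = 5.04 L·cmH2O.
Power = 26 × 5.04 = 131.04 L·cmH2O/min.

131.0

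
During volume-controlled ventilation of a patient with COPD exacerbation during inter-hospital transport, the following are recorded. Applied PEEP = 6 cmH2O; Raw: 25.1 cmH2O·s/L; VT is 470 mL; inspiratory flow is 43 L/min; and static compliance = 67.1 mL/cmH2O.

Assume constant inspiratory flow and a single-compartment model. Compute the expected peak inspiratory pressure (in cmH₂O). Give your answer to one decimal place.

Flow: 43 L/min ÷ 60 = 0.7167 L/s.
Equation of motion (constant flow): PIP = Vt/C + R·V̇ + PEEP.
PIP = 470/67.1 + 25.1×0.7167 + 6 = 7.004 + 17.989 + 6 = 30.993 cmH2O.

31.0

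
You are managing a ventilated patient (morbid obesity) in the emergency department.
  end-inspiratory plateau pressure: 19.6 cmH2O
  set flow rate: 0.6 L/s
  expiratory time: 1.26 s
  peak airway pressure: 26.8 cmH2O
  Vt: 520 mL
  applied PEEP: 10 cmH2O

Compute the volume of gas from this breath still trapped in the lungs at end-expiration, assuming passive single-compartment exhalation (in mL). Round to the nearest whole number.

75

R = (PIP − Pplat)/V̇ = (26.8 − 19.6) / 0.6 = 7.2/0.6 = 12.0 cmH2O·s/L.
C = Vt/(Pplat − PEEP) = 520.0 / (19.6 − 10) = 520.0/9.6 = 54.167 mL/cmH2O.
τ = R × C = 12.0 × 0.05417 L/cmH2O = 0.65 s.
Fraction remaining = e^(−Te/τ) = e^(−1.26/0.65) = 0.1439.
Trapped volume = 520.0 × 0.1439 = 74.828 mL.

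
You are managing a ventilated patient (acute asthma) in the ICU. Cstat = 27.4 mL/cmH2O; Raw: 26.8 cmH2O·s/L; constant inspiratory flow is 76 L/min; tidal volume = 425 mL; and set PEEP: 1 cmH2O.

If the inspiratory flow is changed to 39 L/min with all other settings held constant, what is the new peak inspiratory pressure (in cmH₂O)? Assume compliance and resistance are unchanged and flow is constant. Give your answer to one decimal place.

Flow: 76 L/min ÷ 60 = 1.2667 L/s.
New flow: 39 L/min ÷ 60 = 0.65 L/s.
PIP = Vt/C + R·V̇ + PEEP (constant-flow equation of motion).
Only the resistive term changes: ΔPIP = R × ΔV̇ = 26.8 × (0.65 − 1.2667) = 26.8 × -0.6167 = -16.528 cmH2O.
Original PIP = 425/27.4 + 26.8×1.2667 + 1 = 50.459 cmH2O; new PIP = 50.459 + (-16.528) = 33.931 cmH2O.

33.9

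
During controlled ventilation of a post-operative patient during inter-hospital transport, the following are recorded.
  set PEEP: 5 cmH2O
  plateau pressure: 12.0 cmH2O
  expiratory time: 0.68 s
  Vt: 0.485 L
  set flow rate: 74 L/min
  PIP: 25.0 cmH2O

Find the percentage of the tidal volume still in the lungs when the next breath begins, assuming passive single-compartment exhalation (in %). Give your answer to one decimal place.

39.4

Flow: 74 L/min ÷ 60 = 1.2333 L/s.
R = (PIP − Pplat)/V̇ = (25.0 − 12.0) / 1.2333 = 13.0/1.2333 = 10.541 cmH2O·s/L.
C = Vt/(Pplat − PEEP) = 485.0 / (12.0 − 5) = 485.0/7.0 = 69.286 mL/cmH2O.
τ = R × C = 10.541 × 0.06929 L/cmH2O = 0.7304 s.
Fraction remaining at end-expiration = e^(−Te/τ) = e^(−0.68/0.7304) = 0.3942 → 39.42%.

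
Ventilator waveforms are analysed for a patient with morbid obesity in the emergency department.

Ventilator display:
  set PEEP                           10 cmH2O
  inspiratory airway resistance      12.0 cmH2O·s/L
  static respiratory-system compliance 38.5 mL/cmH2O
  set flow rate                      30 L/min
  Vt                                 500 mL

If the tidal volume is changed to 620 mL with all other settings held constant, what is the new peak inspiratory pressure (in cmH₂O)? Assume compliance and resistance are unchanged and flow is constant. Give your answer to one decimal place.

Flow: 30 L/min ÷ 60 = 0.5 L/s.
PIP = Vt/C + R·V̇ + PEEP (constant-flow equation of motion).
Only the elastic term changes: ΔPIP = ΔVt / C = (620 − 500) / 38.5 = 3.117 cmH2O.
Original PIP = 500/38.5 + 12.0×0.5 + 10 = 28.987 cmH2O; new PIP = 28.987 + (3.117) = 32.104 cmH2O.

32.1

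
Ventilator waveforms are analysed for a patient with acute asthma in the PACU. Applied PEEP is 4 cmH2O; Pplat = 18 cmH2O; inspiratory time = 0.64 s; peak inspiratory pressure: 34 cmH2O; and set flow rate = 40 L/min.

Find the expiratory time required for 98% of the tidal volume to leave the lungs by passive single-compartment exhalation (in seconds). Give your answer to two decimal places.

2.86

Flow: 40 L/min ÷ 60 = 0.6667 L/s.
Vt = flow × Ti = 0.6667 L/s × 0.64 s × 1000 mL/L = 426.69 mL.
R = (PIP − Pplat)/V̇ = (34 − 18) / 0.6667 = 16.0/0.6667 = 23.999 cmH2O·s/L.
C = Vt/(Pplat − PEEP) = 426.69 / (18 − 4) = 426.69/14.0 = 30.478 mL/cmH2O.
τ = R × C = 23.999 × 0.03048 L/cmH2O = 0.7315 s.
t = −τ·ln(1 − 0.98) = −0.7315·ln(0.02) = 2.862 s.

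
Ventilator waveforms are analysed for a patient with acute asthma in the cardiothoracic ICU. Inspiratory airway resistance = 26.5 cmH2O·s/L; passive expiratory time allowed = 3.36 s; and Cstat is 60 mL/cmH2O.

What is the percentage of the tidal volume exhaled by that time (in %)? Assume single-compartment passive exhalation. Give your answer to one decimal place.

87.9

τ = R × C = 26.5 × 60 mL/cmH2O = 26.5 × 0.060 L/cmH2O = 1.59 s.
Passive exhalation: V(t)/V₀ = e^(−t/τ) = e^(−3.36/1.59) = 0.1208.
Fraction exhaled = 1 − 0.1208 = 0.8792 → 87.92%.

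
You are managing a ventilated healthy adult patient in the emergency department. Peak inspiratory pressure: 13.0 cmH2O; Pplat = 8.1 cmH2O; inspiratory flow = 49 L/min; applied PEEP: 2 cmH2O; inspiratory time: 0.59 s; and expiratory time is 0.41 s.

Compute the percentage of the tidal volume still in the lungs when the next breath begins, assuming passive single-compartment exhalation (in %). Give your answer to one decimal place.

Flow: 49 L/min ÷ 60 = 0.8167 L/s.
Vt = flow × Ti = 0.8167 L/s × 0.59 s × 1000 mL/L = 481.85 mL.
R = (PIP − Pplat)/V̇ = (13.0 − 8.1) / 0.8167 = 4.9/0.8167 = 6.0 cmH2O·s/L.
C = Vt/(Pplat − PEEP) = 481.85 / (8.1 − 2) = 481.85/6.1 = 78.992 mL/cmH2O.
τ = R × C = 6.0 × 0.07899 L/cmH2O = 0.4739 s.
Fraction remaining at end-expiration = e^(−Te/τ) = e^(−0.41/0.4739) = 0.421 → 42.1%.

42.1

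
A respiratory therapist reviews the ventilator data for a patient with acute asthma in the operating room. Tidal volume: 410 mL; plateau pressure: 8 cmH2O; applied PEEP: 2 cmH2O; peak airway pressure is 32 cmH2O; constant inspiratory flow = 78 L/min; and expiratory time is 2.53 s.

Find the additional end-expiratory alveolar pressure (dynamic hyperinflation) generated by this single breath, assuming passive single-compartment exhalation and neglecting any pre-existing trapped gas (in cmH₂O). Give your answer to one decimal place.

0.8

Flow: 78 L/min ÷ 60 = 1.3 L/s.
R = (PIP − Pplat)/V̇ = (32 − 8) / 1.3 = 24.0/1.3 = 18.462 cmH2O·s/L.
C = Vt/(Pplat − PEEP) = 410.0 / (8 − 2) = 410.0/6.0 = 68.333 mL/cmH2O.
τ = R × C = 18.462 × 0.06833 L/cmH2O = 1.262 s.
Fraction remaining = e^(−Te/τ) = e^(−2.53/1.262) = 0.1347; trapped volume = 410.0 × 0.1347 = 55.227 mL.
Additional alveolar pressure from trapping ≈ V_trapped / C = 55.227 / 68.333 = 0.8082 cmH2O.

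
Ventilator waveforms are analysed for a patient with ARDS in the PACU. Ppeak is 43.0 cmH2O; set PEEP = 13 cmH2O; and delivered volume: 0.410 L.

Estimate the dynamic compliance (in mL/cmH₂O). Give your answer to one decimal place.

Dynamic compliance = Vt / (PIP − PEEP) = 410 / (43.0 − 13) = 410 / 30.0 = 13.667 mL/cmH2O.

13.7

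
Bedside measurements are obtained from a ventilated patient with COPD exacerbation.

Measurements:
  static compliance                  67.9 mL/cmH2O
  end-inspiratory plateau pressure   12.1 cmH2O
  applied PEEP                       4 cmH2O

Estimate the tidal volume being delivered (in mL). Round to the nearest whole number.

Vt = Cstat × (Pplat − PEEP) = 67.9 × (12.1 − 4) = 67.9 × 8.1 = 549.99 mL.

550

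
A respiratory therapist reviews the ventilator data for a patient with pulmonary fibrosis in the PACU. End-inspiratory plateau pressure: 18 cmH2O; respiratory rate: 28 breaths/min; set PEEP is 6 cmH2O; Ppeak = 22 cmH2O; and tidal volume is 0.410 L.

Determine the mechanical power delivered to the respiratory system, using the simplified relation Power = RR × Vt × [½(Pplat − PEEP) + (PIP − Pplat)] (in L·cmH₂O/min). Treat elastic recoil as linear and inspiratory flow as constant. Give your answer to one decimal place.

114.8

Per-breath work = Vt × [½(Pplat−PEEP) + (PIP−Pplat)] = 0.410 × [0.5×12.0 + 4.0] = 0.410 × 10.0 = 4.1 L·cmH2O.
Power = 28 × 4.1 = 114.8 L·cmH2O/min.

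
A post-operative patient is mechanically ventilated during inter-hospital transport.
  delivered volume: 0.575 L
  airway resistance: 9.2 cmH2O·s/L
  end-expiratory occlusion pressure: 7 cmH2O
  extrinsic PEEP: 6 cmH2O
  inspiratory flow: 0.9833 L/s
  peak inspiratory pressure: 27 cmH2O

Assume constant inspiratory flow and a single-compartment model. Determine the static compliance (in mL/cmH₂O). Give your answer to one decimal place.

Total PEEP = 7 cmH2O (set 6 + intrinsic 1); this is the baseline alveolar pressure.
Equation of motion (constant flow): PIP = Vt/C + R·V̇ + PEEP.
Vt/C = PIP − R·V̇ − PEEP = 27 − 9.2×0.9833 − 7 = 27 − 9.046 − 7 = 10.954 cmH2O.
C = Vt / 10.954 = 575 / 10.954 = 52.492 mL/cmH2O.

52.5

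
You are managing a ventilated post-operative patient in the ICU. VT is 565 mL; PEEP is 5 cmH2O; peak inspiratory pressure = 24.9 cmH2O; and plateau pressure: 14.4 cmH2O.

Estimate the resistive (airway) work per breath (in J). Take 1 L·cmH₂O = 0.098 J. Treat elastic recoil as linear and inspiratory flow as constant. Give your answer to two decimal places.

With constant inspiratory flow the resistive pressure is constant at PIP − Pplat = 24.9 − 14.4 = 10.5 cmH2O, so resistive work = 10.5 × 0.565 = 5.933 L·cmH2O.
× 0.098 J/(L·cmH2O) → 0.5814 J.

0.58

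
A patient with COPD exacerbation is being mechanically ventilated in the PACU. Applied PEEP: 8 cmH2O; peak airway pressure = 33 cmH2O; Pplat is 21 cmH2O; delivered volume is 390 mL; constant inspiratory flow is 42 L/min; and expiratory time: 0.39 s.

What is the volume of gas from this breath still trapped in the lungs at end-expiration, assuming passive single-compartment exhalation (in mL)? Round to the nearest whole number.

Flow: 42 L/min ÷ 60 = 0.7 L/s.
R = (PIP − Pplat)/V̇ = (33 − 21) / 0.7 = 12.0/0.7 = 17.143 cmH2O·s/L.
C = Vt/(Pplat − PEEP) = 390.0 / (21 − 8) = 390.0/13.0 = 30.0 mL/cmH2O.
τ = R × C = 17.143 × 0.03 L/cmH2O = 0.5143 s.
Fraction remaining = e^(−Te/τ) = e^(−0.39/0.5143) = 0.4685.
Trapped volume = 390.0 × 0.4685 = 182.72 mL.

183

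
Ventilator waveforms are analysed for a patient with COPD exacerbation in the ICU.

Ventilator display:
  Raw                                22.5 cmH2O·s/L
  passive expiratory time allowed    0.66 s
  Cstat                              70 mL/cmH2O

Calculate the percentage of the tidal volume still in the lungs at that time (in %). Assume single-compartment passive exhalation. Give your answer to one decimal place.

τ = R × C = 22.5 × 70 mL/cmH2O = 22.5 × 0.070 L/cmH2O = 1.575 s.
Passive exhalation: V(t)/V₀ = e^(−t/τ) = e^(−0.66/1.575) = 0.6577.
Fraction remaining = 0.6577 → 65.77%.

65.8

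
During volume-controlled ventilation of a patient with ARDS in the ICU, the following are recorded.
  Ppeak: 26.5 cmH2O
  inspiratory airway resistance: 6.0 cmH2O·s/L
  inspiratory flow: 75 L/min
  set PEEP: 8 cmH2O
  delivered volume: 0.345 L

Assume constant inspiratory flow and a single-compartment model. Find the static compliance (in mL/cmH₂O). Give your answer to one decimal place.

Flow: 75 L/min ÷ 60 = 1.25 L/s.
Equation of motion (constant flow): PIP = Vt/C + R·V̇ + PEEP.
Vt/C = PIP − R·V̇ − PEEP = 26.5 − 6.0×1.25 − 8 = 26.5 − 7.5 − 8 = 11.0 cmH2O.
C = Vt / 11.0 = 345 / 11.0 = 31.364 mL/cmH2O.

31.4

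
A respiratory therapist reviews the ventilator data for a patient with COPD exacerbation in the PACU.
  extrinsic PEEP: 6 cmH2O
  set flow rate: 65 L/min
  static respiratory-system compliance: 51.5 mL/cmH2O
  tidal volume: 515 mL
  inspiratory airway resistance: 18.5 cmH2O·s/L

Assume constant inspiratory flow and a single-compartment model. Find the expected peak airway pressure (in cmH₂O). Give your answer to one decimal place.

36.0

Flow: 65 L/min ÷ 60 = 1.0833 L/s.
Equation of motion (constant flow): PIP = Vt/C + R·V̇ + PEEP.
PIP = 515/51.5 + 18.5×1.0833 + 6 = 10.0 + 20.041 + 6 = 36.041 cmH2O.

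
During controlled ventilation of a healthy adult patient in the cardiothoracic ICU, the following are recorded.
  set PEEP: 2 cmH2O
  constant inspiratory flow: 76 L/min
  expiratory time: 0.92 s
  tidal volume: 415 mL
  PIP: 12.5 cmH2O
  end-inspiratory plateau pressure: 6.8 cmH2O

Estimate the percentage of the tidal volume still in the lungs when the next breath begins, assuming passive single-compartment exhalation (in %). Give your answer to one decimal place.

Flow: 76 L/min ÷ 60 = 1.2667 L/s.
R = (PIP − Pplat)/V̇ = (12.5 − 6.8) / 1.2667 = 5.7/1.2667 = 4.5 cmH2O·s/L.
C = Vt/(Pplat − PEEP) = 415.0 / (6.8 − 2) = 415.0/4.8 = 86.458 mL/cmH2O.
τ = R × C = 4.5 × 0.08646 L/cmH2O = 0.3891 s.
Fraction remaining at end-expiration = e^(−Te/τ) = e^(−0.92/0.3891) = 0.094 → 9.4%.

9.4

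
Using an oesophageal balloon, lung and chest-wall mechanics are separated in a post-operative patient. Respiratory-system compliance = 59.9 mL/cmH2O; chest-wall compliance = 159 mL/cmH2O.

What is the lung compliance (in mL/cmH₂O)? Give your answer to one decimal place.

96.1

1/CL = 1/Crs − 1/Ccw.
1/CL = 1/59.9 − 1/159 = 0.01041.
CL = 96.061 mL/cmH2O.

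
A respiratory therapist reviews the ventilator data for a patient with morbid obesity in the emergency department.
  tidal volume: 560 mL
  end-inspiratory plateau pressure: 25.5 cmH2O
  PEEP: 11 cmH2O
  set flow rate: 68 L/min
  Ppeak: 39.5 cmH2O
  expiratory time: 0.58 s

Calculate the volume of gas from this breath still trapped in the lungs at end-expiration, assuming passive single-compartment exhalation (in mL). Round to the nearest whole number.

Flow: 68 L/min ÷ 60 = 1.1333 L/s.
R = (PIP − Pplat)/V̇ = (39.5 − 25.5) / 1.1333 = 14.0/1.1333 = 12.353 cmH2O·s/L.
C = Vt/(Pplat − PEEP) = 560.0 / (25.5 − 11) = 560.0/14.5 = 38.621 mL/cmH2O.
τ = R × C = 12.353 × 0.03862 L/cmH2O = 0.4771 s.
Fraction remaining = e^(−Te/τ) = e^(−0.58/0.4771) = 0.2965.
Trapped volume = 560.0 × 0.2965 = 166.04 mL.

166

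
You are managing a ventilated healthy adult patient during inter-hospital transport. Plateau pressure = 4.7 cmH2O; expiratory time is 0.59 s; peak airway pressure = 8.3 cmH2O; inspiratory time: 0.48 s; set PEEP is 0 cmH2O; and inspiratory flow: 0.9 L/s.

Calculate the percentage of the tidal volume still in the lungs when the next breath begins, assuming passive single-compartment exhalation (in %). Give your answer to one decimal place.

20.1

Vt = flow × Ti = 0.9 L/s × 0.48 s × 1000 mL/L = 432.0 mL.
R = (PIP − Pplat)/V̇ = (8.3 − 4.7) / 0.9 = 3.6/0.9 = 4.0 cmH2O·s/L.
C = Vt/(Pplat − PEEP) = 432.0 / (4.7 − 0) = 432.0/4.7 = 91.915 mL/cmH2O.
τ = R × C = 4.0 × 0.09192 L/cmH2O = 0.3677 s.
Fraction remaining at end-expiration = e^(−Te/τ) = e^(−0.59/0.3677) = 0.201 → 20.1%.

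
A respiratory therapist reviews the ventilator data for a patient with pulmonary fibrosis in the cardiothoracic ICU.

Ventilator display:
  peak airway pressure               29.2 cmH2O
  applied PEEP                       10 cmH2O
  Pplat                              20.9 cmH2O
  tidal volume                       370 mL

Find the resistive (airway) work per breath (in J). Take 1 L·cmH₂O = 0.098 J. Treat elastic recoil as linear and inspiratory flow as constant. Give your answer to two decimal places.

0.30

With constant inspiratory flow the resistive pressure is constant at PIP − Pplat = 29.2 − 20.9 = 8.3 cmH2O, so resistive work = 8.3 × 0.370 = 3.071 L·cmH2O.
× 0.098 J/(L·cmH2O) → 0.301 J.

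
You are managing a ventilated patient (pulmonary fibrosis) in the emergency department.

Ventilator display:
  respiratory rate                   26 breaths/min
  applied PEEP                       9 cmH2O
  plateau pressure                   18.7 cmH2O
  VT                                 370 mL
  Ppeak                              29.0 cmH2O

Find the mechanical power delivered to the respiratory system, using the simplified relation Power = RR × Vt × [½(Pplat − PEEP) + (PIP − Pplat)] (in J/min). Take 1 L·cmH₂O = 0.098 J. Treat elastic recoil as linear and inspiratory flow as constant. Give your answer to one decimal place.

Per-breath work = Vt × [½(Pplat−PEEP) + (PIP−Pplat)] = 0.370 × [0.5×9.7 + 10.3] = 0.370 × 15.15 = 5.606 L·cmH2O.
Power = 26 × 5.606 = 145.76 L·cmH2O/min.
× 0.098 J/(L·cmH2O) → 14.284 J/min.

14.3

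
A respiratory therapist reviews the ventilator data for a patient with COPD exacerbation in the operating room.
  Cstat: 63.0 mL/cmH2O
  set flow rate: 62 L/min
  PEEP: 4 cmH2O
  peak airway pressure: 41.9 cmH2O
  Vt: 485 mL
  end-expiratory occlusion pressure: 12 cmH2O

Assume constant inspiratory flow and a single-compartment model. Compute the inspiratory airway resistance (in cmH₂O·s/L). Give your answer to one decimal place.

21.5

Flow: 62 L/min ÷ 60 = 1.0333 L/s.
Total PEEP = 12 cmH2O (set 4 + intrinsic 8); this is the baseline alveolar pressure.
Equation of motion (constant flow): PIP = Vt/C + R·V̇ + PEEP.
R·V̇ = PIP − Vt/C − PEEP = 41.9 − 485/63.0 − 12 = 41.9 − 7.698 − 12 = 22.202 cmH2O.
R = 22.202 / 1.0333 = 21.486 cmH2O·s/L.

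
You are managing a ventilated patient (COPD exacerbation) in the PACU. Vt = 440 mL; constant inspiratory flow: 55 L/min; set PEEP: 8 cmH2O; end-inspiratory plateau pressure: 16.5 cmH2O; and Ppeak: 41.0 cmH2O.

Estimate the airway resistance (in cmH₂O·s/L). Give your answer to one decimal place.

Flow: 55 L/min ÷ 60 = 0.9167 L/s.
Raw = (PIP − Pplat) / flow = (41.0 − 16.5) / 0.9167 = 24.5 / 0.9167 = 26.726 cmH2O·s/L.

26.7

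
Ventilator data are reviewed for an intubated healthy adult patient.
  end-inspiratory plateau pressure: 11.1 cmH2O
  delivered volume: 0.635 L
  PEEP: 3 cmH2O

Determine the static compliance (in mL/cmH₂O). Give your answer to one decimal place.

78.4

Cstat = Vt / (Pplat − PEEP) = 635 / (11.1 − 3) = 635 / 8.1 = 78.395 mL/cmH2O.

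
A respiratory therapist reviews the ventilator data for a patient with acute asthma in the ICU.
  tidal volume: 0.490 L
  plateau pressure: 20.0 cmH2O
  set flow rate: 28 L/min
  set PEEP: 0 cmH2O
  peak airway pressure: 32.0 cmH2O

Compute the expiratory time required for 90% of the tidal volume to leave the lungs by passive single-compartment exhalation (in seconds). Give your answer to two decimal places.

1.45

Flow: 28 L/min ÷ 60 = 0.4667 L/s.
R = (PIP − Pplat)/V̇ = (32.0 − 20.0) / 0.4667 = 12.0/0.4667 = 25.712 cmH2O·s/L.
C = Vt/(Pplat − PEEP) = 490.0 / (20.0 − 0) = 490.0/20.0 = 24.5 mL/cmH2O.
τ = R × C = 25.712 × 0.0245 L/cmH2O = 0.6299 s.
t = −τ·ln(1 − 0.90) = −0.6299·ln(0.1) = 1.45 s.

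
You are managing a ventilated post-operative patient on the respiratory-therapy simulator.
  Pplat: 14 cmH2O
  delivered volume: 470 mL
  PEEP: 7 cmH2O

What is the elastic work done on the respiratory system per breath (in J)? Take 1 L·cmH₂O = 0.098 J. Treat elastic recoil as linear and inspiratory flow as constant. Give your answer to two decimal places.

Elastic work ≈ ½ × (Pplat − PEEP) × Vt = 0.5 × (14 − 7) × 0.470 L = 0.5 × 7.0 × 0.470 = 1.645 L·cmH2O.
× 0.098 J/(L·cmH2O) → 0.1612 J.

0.16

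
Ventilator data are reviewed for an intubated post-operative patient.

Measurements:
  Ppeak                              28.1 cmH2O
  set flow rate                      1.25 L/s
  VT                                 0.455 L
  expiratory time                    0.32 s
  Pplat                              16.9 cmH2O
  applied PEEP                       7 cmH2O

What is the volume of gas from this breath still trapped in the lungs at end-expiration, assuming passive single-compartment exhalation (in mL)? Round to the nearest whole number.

209

R = (PIP − Pplat)/V̇ = (28.1 − 16.9) / 1.25 = 11.2/1.25 = 8.96 cmH2O·s/L.
C = Vt/(Pplat − PEEP) = 455.0 / (16.9 − 7) = 455.0/9.9 = 45.96 mL/cmH2O.
τ = R × C = 8.96 × 0.04596 L/cmH2O = 0.4118 s.
Fraction remaining = e^(−Te/τ) = e^(−0.32/0.4118) = 0.4597.
Trapped volume = 455.0 × 0.4597 = 209.16 mL.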